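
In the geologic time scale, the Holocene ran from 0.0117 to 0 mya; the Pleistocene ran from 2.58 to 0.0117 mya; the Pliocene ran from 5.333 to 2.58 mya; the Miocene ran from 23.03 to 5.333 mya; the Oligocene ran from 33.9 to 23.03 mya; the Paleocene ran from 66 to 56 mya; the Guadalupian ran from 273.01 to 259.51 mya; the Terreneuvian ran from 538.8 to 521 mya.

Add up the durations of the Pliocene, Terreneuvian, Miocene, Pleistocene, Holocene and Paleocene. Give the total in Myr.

Each duration: Pliocene = 2.753; Terreneuvian = 17.8; Miocene = 17.697; Pleistocene = 2.5683; Holocene = 0.0117; Paleocene = 10.
Sum: 2.753 + 17.8 + 17.697 + 2.5683 + 0.0117 + 10 = 50.83 Myr.

50.83 million years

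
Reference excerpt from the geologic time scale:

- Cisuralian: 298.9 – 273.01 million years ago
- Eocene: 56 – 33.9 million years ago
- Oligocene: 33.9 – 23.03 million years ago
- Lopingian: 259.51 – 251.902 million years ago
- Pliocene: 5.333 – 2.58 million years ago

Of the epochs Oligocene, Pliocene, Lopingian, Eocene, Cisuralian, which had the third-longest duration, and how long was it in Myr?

Start − end for each: Oligocene 33.9 − 23.03 = 10.87; Pliocene 5.333 − 2.58 = 2.753; Lopingian 259.51 − 251.902 = 7.608; Eocene 56 − 33.9 = 22.1; Cisuralian 298.9 − 273.01 = 25.89.
Ranking these from longest: Cisuralian > Eocene > Oligocene > Lopingian > Pliocene.
Position 3 in that ranking is Oligocene, which lasted 10.87 Myr.

Oligocene, 10.87 million years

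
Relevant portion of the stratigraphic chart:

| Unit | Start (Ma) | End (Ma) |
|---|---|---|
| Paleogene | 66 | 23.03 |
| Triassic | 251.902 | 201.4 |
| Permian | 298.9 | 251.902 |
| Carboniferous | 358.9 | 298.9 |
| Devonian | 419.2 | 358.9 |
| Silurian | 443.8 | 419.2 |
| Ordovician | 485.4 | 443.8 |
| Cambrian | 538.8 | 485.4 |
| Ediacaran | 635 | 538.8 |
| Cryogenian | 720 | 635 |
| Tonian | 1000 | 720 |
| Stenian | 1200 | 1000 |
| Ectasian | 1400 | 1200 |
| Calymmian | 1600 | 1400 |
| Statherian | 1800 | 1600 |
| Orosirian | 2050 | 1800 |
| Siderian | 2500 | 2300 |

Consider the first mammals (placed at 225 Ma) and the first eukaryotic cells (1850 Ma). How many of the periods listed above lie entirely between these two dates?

The older date is 1850 Ma and the younger is 225 Ma.
Periods with start < 1850 and end > 225 Ma: Statherian (1800–1600), Calymmian (1600–1400), Ectasian (1400–1200), Stenian (1200–1000), Tonian (1000–720), Cryogenian (720–635), Ediacaran (635–538.8), Cambrian (538.8–485.4), Ordovician (485.4–443.8), Silurian (443.8–419.2), Devonian (419.2–358.9), Carboniferous (358.9–298.9), Permian (298.9–251.902).
That is 13 complete periods.

13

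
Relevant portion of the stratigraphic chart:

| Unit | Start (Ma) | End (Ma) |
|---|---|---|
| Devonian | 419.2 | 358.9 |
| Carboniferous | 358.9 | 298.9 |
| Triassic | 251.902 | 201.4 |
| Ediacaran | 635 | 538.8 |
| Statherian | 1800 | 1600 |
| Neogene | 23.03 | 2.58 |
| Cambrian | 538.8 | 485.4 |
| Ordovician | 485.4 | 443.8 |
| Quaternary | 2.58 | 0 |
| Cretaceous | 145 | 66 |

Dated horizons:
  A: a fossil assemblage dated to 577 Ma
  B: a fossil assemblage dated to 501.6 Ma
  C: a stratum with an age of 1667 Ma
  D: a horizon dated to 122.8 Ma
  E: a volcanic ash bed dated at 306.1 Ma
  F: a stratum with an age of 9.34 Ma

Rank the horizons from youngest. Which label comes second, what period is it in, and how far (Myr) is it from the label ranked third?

D, in the Cretaceous; 183.3 million years to E

Sorted youngest-first by Ma: F (9.34), D (122.8), E (306.1), B (501.6), A (577), C (1667).
The second youngest is D at 122.8 Ma, which lies in 145–66 Ma: the Cretaceous.
The third youngest is E at 306.1 Ma; separation = |122.8 − 306.1| = 183.3 Myr.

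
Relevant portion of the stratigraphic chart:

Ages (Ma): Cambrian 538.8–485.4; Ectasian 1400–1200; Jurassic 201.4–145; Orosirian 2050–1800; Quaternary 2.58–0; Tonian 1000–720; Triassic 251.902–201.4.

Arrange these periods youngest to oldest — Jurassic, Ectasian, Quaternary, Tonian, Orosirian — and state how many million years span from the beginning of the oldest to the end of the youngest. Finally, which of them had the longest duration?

From the excerpt: Jurassic 201.4–145; Ectasian 1400–1200; Quaternary 2.58–0; Tonian 1000–720; Orosirian 2050–1800 (Ma).
Larger Ma is earlier, so the oldest is Orosirian and the youngest is Quaternary; youngest to oldest: Quaternary, Jurassic, Tonian, Ectasian, Orosirian.
Oldest start 2050 minus youngest end 0 gives 2050 Myr overall.
Individual lengths (start − end): Orosirian 250; Jurassic 56.4; Ectasian 200; Quaternary 2.58; Tonian 280. The largest is Tonian at 280 Myr.

Quaternary → Jurassic → Tonian → Ectasian → Orosirian; total span 2050 Myr; longest is Tonian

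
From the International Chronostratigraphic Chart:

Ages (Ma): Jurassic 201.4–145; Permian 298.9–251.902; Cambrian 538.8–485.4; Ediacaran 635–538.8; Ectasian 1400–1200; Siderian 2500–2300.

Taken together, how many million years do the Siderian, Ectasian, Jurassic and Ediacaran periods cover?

552.6 million years

Duration is start − end for each: (2500 − 2300) + (1400 − 1200) + (201.4 − 145) + (635 − 538.8).
That is 200 + 200 + 56.4 + 96.2, which totals 552.6 million years.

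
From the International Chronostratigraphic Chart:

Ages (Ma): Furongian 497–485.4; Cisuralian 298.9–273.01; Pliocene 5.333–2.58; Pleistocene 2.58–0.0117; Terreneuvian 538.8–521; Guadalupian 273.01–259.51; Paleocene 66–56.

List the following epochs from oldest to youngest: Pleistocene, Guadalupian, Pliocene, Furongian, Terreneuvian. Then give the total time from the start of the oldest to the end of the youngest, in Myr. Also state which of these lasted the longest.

Terreneuvian → Furongian → Guadalupian → Pliocene → Pleistocene; total span 538.7883 Myr; longest is Terreneuvian

Start ages (Ma): Terreneuvian 538.8, Furongian 497, Guadalupian 273.01, Pliocene 5.333, Pleistocene 2.58.
Ordered oldest to youngest: Terreneuvian, Furongian, Guadalupian, Pliocene, Pleistocene.
Span = 538.8 − 0.0117 = 538.7883 Myr.
Durations: Terreneuvian 17.8, Guadalupian 13.5, Pliocene 2.753, Furongian 11.6, Pleistocene 2.5683 → longest is Terreneuvian (17.8 Myr).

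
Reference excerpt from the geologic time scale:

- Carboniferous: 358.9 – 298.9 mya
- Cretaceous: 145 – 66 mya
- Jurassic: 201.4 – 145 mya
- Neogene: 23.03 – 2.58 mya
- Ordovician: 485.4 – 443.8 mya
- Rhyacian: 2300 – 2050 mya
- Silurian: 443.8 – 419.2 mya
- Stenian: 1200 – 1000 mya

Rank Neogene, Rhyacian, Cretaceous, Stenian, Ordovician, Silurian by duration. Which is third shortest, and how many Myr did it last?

Ordovician, 41.6 million years

Start − end for each: Neogene 23.03 − 2.58 = 20.45; Rhyacian 2300 − 2050 = 250; Cretaceous 145 − 66 = 79; Stenian 1200 − 1000 = 200; Ordovician 485.4 − 443.8 = 41.6; Silurian 443.8 − 419.2 = 24.6.
Ranking these from shortest: Neogene < Silurian < Ordovician < Cretaceous < Stenian < Rhyacian.
Position 3 in that ranking is Ordovician, which lasted 41.6 Myr.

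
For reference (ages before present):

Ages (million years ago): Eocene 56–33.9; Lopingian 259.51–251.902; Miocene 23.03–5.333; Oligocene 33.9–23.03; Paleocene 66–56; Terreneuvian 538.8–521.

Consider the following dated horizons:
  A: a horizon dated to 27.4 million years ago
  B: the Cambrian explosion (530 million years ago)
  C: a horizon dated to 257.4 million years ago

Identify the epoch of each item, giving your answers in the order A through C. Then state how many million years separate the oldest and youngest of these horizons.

Match each age against the start–end ranges in the excerpt: A = 27.4 Ma → Oligocene (33.9–23.03); B = 530 Ma → Terreneuvian (538.8–521); C = 257.4 Ma → Lopingian (259.51–251.902).
The largest age is 530 Ma and the smallest is 27.4 Ma; their difference is 502.6 Myr.

A — Oligocene; B — Terreneuvian; C — Lopingian; span 502.6 million years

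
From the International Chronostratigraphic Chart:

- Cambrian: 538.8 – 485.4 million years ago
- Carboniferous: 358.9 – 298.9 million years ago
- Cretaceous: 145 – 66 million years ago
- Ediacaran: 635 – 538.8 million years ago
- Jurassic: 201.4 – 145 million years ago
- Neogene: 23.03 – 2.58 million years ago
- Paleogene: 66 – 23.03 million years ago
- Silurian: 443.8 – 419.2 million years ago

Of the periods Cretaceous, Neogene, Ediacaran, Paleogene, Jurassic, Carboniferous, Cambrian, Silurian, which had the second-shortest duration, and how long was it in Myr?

Silurian, 24.6 million years

Start − end for each: Cretaceous 145 − 66 = 79; Neogene 23.03 − 2.58 = 20.45; Ediacaran 635 − 538.8 = 96.2; Paleogene 66 − 23.03 = 42.97; Jurassic 201.4 − 145 = 56.4; Carboniferous 358.9 − 298.9 = 60; Cambrian 538.8 − 485.4 = 53.4; Silurian 443.8 − 419.2 = 24.6.
Ranking these from shortest: Neogene < Silurian < Paleogene < Cambrian < Jurassic < Carboniferous < Cretaceous < Ediacaran.
Position 2 in that ranking is Silurian, which lasted 24.6 Myr.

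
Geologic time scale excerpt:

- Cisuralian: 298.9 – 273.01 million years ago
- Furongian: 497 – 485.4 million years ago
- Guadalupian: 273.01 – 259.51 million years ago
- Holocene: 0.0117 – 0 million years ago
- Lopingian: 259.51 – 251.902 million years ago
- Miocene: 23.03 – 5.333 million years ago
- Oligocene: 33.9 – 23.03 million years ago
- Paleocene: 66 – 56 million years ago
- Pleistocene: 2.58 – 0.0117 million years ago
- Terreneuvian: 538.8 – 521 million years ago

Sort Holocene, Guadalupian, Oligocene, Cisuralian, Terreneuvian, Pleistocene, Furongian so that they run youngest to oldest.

Read off each span (Ma): Holocene 0.0117–0; Guadalupian 273.01–259.51; Oligocene 33.9–23.03; Cisuralian 298.9–273.01; Terreneuvian 538.8–521; Pleistocene 2.58–0.0117; Furongian 497–485.4.
Larger Ma is older, so oldest→youngest is Terreneuvian, Furongian, Cisuralian, Guadalupian, Oligocene, Pleistocene, Holocene; reverse it for youngest→oldest.

Holocene, then Pleistocene, then Oligocene, then Guadalupian, then Cisuralian, then Furongian, then Terreneuvian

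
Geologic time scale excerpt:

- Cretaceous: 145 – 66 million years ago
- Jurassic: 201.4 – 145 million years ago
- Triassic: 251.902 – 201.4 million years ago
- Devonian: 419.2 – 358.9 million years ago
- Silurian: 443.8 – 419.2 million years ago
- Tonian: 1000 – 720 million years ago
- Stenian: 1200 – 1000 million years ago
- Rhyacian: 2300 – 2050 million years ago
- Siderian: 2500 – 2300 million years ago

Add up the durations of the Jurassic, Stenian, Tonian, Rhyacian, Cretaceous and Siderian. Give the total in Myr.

Each duration: Jurassic = 56.4; Stenian = 200; Tonian = 280; Rhyacian = 250; Cretaceous = 79; Siderian = 200.
Sum: 56.4 + 200 + 280 + 250 + 79 + 200 = 1065.4 Myr.

1065.4 million years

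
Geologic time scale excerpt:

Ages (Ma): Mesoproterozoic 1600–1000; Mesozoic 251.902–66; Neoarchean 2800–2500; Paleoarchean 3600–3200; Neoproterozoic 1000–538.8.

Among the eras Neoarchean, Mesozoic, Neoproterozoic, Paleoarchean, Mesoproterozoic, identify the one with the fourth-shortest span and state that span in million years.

Durations: Neoarchean 300; Mesozoic 185.902; Neoproterozoic 461.2; Paleoarchean 400; Mesoproterozoic 600 Myr.
Sorted shortest-first: Mesozoic (185.902), Neoarchean (300), Paleoarchean (400), Neoproterozoic (461.2), Mesoproterozoic (600).
The fourth shortest is Neoproterozoic at 461.2 Myr.

Neoproterozoic, 461.2 million years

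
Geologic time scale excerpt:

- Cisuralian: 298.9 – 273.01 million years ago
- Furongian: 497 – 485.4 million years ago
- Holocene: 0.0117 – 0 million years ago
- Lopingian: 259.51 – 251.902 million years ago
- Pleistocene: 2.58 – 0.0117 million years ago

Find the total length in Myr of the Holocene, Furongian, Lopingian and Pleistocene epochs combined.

Each duration: Holocene = 0.0117; Furongian = 11.6; Lopingian = 7.608; Pleistocene = 2.5683.
Sum: 0.0117 + 11.6 + 7.608 + 2.5683 = 21.788 Myr.

21.788 million years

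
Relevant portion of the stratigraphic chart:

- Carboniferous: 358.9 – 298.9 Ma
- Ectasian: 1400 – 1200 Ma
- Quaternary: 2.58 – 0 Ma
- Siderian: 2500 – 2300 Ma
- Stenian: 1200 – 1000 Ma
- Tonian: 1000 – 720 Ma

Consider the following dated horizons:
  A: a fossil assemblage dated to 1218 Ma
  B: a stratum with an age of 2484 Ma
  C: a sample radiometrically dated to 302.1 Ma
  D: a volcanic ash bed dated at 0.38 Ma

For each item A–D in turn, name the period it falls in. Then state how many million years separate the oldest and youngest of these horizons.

A — Ectasian; B — Siderian; C — Carboniferous; D — Quaternary; span 2483.62 million years

A: 1218 Ma lies in 1400–1200 Ma, so Ectasian.
B: 2484 Ma lies in 2500–2300 Ma, so Siderian.
C: 302.1 Ma lies in 358.9–298.9 Ma, so Carboniferous.
D: 0.38 Ma lies in 2.58–0 Ma, so Quaternary.
Oldest = 2484 Ma, youngest = 0.38 Ma → span 2483.62 Myr.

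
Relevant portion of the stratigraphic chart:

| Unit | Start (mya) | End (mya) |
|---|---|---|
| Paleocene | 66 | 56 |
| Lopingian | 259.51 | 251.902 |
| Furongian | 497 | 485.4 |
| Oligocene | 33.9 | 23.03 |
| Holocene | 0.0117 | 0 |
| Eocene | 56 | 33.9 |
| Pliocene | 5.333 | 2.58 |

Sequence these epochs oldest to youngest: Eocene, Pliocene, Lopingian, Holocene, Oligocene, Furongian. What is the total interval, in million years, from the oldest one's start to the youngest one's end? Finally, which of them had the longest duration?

Start ages (Ma): Furongian 497, Lopingian 259.51, Eocene 56, Oligocene 33.9, Pliocene 5.333, Holocene 0.0117.
Ordered oldest to youngest: Furongian, Lopingian, Eocene, Oligocene, Pliocene, Holocene.
Span = 497 − 0 = 497 Myr.
Durations: Eocene 22.1, Pliocene 2.753, Holocene 0.0117, Oligocene 10.87, Lopingian 7.608, Furongian 11.6 → longest is Eocene (22.1 Myr).

Furongian, Lopingian, Eocene, Oligocene, Pliocene, Holocene; total span 497 Myr; longest is Eocene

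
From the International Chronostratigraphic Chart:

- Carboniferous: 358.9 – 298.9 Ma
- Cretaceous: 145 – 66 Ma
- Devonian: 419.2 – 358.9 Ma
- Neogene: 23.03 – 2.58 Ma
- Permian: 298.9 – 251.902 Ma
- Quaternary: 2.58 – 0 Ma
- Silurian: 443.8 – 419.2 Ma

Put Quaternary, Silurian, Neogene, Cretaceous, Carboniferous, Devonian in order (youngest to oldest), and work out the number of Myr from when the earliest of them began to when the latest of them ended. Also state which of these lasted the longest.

Quaternary, Neogene, Cretaceous, Carboniferous, Devonian, Silurian; total span 443.8 Myr; longest is Cretaceous

Start ages (Ma): Silurian 443.8, Devonian 419.2, Carboniferous 358.9, Cretaceous 145, Neogene 23.03, Quaternary 2.58.
Ordered youngest to oldest: Quaternary, Neogene, Cretaceous, Carboniferous, Devonian, Silurian.
Span = 443.8 − 0 = 443.8 Myr.
Durations: Neogene 20.45, Quaternary 2.58, Cretaceous 79, Carboniferous 60, Silurian 24.6, Devonian 60.3 → longest is Cretaceous (79 Myr).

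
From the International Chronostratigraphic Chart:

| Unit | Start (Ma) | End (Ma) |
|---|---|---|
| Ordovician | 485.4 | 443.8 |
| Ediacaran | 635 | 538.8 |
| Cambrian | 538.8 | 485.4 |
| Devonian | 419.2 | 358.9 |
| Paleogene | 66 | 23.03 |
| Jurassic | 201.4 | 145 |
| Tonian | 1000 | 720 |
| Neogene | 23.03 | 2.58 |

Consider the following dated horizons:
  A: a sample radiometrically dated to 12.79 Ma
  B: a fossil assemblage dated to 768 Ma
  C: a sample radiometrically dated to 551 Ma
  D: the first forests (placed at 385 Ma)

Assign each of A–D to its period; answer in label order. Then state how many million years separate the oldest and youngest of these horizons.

Match each age against the start–end ranges in the excerpt: A = 12.79 Ma → Neogene (23.03–2.58); B = 768 Ma → Tonian (1000–720); C = 551 Ma → Ediacaran (635–538.8); D = 385 Ma → Devonian (419.2–358.9).
The largest age is 768 Ma and the smallest is 12.79 Ma; their difference is 755.21 Myr.

A — Neogene; B — Tonian; C — Ediacaran; D — Devonian; span 755.21 million years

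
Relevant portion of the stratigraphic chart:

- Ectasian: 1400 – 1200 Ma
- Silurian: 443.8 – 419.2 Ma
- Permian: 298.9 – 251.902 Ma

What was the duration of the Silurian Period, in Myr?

443.8 − 419.2 = 24.6 million years.

24.6 million years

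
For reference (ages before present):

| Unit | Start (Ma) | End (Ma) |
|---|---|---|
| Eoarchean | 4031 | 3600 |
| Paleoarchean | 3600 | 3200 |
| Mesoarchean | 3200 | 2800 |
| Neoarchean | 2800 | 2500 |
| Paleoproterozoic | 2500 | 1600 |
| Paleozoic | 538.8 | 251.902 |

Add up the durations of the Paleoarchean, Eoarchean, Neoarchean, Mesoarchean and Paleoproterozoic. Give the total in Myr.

Duration is start − end for each: (3600 − 3200) + (4031 − 3600) + (2800 − 2500) + (3200 − 2800) + (2500 − 1600).
That is 400 + 431 + 300 + 400 + 900, which totals 2431 million years.

2431 million years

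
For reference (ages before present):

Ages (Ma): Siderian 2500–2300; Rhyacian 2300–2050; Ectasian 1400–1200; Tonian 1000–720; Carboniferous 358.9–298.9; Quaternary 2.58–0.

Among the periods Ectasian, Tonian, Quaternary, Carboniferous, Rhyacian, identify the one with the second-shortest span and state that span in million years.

Carboniferous, 60 million years

Durations: Ectasian 200; Tonian 280; Quaternary 2.58; Carboniferous 60; Rhyacian 250 Myr.
Sorted shortest-first: Quaternary (2.58), Carboniferous (60), Ectasian (200), Rhyacian (250), Tonian (280).
The second shortest is Carboniferous at 60 Myr.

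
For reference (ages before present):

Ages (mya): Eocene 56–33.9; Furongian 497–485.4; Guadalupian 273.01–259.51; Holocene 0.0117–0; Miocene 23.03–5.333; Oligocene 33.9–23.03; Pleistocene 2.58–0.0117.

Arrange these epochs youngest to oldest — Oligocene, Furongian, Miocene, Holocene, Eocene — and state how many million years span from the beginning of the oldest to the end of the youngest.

Holocene, Miocene, Oligocene, Eocene, Furongian; total span 497 Myr

Start ages (Ma): Furongian 497, Eocene 56, Oligocene 33.9, Miocene 23.03, Holocene 0.0117.
Ordered youngest to oldest: Holocene, Miocene, Oligocene, Eocene, Furongian.
Span = 497 − 0 = 497 Myr.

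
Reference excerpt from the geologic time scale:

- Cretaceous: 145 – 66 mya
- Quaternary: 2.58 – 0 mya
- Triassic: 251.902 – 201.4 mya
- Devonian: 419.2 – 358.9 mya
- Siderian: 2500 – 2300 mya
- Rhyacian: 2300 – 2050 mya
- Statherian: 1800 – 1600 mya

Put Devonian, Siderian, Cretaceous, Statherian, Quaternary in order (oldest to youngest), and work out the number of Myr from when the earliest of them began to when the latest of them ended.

From the excerpt: Devonian 419.2–358.9; Siderian 2500–2300; Cretaceous 145–66; Statherian 1800–1600; Quaternary 2.58–0 (Ma).
Larger Ma is earlier, so the oldest is Siderian and the youngest is Quaternary; oldest to youngest: Siderian, Statherian, Devonian, Cretaceous, Quaternary.
Oldest start 2500 minus youngest end 0 gives 2500 Myr overall.

Siderian, Statherian, Devonian, Cretaceous, Quaternary; total span 2500 Myr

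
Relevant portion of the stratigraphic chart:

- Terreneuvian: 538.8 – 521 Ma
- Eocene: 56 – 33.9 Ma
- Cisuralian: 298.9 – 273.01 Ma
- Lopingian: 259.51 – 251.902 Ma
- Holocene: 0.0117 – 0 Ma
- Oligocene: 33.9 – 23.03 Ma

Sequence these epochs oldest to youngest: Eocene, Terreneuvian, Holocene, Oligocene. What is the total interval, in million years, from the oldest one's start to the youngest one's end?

Terreneuvian → Eocene → Oligocene → Holocene; total span 538.8 Myr

Start ages (Ma): Terreneuvian 538.8, Eocene 56, Oligocene 33.9, Holocene 0.0117.
Ordered oldest to youngest: Terreneuvian, Eocene, Oligocene, Holocene.
Span = 538.8 − 0 = 538.8 Myr.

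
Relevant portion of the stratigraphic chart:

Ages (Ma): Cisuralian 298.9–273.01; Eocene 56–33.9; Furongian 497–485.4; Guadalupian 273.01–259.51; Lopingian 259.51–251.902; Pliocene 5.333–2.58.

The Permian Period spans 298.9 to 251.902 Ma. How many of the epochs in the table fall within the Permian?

3

Epochs inside 298.9–251.902 Ma: Cisuralian, Guadalupian, Lopingian — 3 in total.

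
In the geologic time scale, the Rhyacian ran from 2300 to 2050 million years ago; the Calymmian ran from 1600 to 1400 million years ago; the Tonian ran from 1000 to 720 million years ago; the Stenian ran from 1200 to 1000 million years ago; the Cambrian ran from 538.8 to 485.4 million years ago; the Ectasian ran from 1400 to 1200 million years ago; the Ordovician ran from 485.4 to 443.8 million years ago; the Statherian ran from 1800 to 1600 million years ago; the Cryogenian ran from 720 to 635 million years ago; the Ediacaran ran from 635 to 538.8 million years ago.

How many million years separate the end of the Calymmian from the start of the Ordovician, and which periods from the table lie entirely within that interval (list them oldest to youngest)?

914.6 million years; Ectasian, Stenian, Tonian, Cryogenian, Ediacaran, Cambrian

The Calymmian closes at 1400 Ma and the Ordovician opens at 485.4 Ma, so the interval is 1400 − 485.4 = 914.6 Myr.
A period fits inside if it starts at or after 1400 Ma and ends at or before 485.4 Ma; oldest first that gives Ectasian, Stenian, Tonian, Cryogenian, Ediacaran, Cambrian.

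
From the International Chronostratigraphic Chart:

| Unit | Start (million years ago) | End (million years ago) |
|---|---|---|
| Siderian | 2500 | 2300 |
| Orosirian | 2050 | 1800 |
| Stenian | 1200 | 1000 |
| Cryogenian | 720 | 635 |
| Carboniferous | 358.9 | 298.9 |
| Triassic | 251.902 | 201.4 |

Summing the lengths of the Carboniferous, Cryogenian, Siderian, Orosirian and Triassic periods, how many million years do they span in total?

Duration is start − end for each: (358.9 − 298.9) + (720 − 635) + (2500 − 2300) + (2050 − 1800) + (251.902 − 201.4).
That is 60 + 85 + 200 + 250 + 50.502, which totals 645.502 million years.

645.502 million years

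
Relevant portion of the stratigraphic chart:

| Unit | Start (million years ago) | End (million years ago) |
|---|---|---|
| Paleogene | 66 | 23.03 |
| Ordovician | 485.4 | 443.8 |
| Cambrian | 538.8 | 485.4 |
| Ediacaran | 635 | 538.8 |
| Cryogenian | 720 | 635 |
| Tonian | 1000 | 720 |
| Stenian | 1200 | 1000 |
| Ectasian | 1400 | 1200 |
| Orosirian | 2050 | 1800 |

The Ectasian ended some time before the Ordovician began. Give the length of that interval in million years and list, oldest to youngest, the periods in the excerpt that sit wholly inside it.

714.6 million years; Stenian, Tonian, Cryogenian, Ediacaran, Cambrian

The Ectasian closes at 1200 Ma and the Ordovician opens at 485.4 Ma, so the interval is 1200 − 485.4 = 714.6 Myr.
A period fits inside if it starts at or after 1200 Ma and ends at or before 485.4 Ma; oldest first that gives Stenian, Tonian, Cryogenian, Ediacaran, Cambrian.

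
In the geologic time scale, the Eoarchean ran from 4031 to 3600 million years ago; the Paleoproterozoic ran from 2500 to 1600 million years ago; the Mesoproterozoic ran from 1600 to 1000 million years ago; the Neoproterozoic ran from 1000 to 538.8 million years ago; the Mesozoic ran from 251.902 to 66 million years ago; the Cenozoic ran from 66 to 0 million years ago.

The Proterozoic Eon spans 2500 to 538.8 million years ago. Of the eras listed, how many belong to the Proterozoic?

3

Eras inside 2500–538.8 Ma: Paleoproterozoic, Mesoproterozoic, Neoproterozoic — 3 in total.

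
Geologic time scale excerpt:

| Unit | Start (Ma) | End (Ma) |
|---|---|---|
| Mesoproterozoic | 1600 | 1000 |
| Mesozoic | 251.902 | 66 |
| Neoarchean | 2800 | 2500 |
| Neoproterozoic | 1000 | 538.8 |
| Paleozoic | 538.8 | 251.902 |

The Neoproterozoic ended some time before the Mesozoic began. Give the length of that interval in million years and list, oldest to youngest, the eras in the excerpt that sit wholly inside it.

286.898 million years; Paleozoic

The Neoproterozoic closes at 538.8 Ma and the Mesozoic opens at 251.902 Ma, so the interval is 538.8 − 251.902 = 286.898 Myr.
An era fits inside if it starts at or after 538.8 Ma and ends at or before 251.902 Ma; oldest first that gives Paleozoic.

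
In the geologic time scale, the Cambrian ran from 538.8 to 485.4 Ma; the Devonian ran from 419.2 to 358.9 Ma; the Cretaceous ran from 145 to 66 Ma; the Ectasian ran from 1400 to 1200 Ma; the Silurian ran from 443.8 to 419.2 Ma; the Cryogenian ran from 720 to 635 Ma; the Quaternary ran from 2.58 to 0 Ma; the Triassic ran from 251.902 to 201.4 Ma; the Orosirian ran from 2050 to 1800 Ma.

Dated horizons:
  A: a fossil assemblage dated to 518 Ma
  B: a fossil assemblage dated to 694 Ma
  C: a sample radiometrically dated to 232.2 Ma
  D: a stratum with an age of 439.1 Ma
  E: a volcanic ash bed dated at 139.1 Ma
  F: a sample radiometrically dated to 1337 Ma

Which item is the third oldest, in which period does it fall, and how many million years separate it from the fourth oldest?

A, in the Cambrian; 78.9 million years to D

Sorted oldest-first by Ma: F (1337), B (694), A (518), D (439.1), C (232.2), E (139.1).
The third oldest is A at 518 Ma, which lies in 538.8–485.4 Ma: the Cambrian.
The fourth oldest is D at 439.1 Ma; separation = |518 − 439.1| = 78.9 Myr.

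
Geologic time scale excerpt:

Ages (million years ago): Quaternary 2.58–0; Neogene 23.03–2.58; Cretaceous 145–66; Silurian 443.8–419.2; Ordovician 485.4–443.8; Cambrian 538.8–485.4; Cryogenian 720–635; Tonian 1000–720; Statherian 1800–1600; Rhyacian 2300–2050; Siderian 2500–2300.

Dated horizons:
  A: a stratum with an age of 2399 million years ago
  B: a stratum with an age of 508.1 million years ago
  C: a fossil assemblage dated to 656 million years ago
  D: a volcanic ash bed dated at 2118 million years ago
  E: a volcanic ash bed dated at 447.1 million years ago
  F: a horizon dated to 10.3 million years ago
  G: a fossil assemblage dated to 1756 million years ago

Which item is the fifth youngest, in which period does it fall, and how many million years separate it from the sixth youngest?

G, in the Statherian; 362 million years to D

Smaller Ma means younger, so youngest first: F 10.3 < E 447.1 < B 508.1 < C 656 < G 1756 < D 2118 < A 2399.
Counting 5 along gives G (1756 Ma); the excerpt puts that inside the Statherian, 1800–1600 Ma.
Next in line is D (2118 Ma), and 2118 − 1756 = 362 Myr.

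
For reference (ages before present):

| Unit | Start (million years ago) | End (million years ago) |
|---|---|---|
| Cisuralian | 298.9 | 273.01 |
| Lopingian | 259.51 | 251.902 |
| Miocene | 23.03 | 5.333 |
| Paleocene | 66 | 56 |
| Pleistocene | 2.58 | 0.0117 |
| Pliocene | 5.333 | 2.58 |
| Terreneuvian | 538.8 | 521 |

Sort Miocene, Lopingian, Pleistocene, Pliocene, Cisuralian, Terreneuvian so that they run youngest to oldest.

Pleistocene, then Pliocene, then Miocene, then Lopingian, then Cisuralian, then Terreneuvian

The oldest of these is Terreneuvian (starts 538.8 Ma) and the youngest is Pleistocene (ends 0.0117 Ma).
In between, by decreasing start age: Cisuralian (298.9), Lopingian (259.51), Miocene (23.03), Pliocene (5.333).
Listing youngest first means reversing that sequence.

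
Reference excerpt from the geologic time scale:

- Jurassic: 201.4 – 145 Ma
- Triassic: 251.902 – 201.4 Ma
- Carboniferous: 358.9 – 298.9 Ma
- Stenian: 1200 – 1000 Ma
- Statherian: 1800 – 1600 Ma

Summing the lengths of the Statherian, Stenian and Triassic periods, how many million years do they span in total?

450.502 million years

Each duration: Statherian = 200; Stenian = 200; Triassic = 50.502.
Sum: 200 + 200 + 50.502 = 450.502 Myr.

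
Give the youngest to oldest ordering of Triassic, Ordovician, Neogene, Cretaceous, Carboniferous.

Neogene, Cretaceous, Triassic, Carboniferous, Ordovician

Group by era (each group listed oldest first) — Paleozoic: Ordovician, Carboniferous; Mesozoic: Triassic, Cretaceous; Cenozoic: Neogene. The eras run Paleozoic → Mesozoic → Cenozoic. Concatenating the groups in that era order and then reversing gives youngest to oldest.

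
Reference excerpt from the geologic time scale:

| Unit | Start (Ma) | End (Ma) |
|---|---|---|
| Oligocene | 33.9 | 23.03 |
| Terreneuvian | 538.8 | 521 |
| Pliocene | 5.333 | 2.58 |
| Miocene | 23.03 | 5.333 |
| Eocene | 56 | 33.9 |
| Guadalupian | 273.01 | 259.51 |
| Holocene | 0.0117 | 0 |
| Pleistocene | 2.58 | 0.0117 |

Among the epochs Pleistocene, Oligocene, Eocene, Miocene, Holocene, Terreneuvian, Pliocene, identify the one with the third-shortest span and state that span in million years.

Start − end for each: Pleistocene 2.58 − 0.0117 = 2.5683; Oligocene 33.9 − 23.03 = 10.87; Eocene 56 − 33.9 = 22.1; Miocene 23.03 − 5.333 = 17.697; Holocene 0.0117 − 0 = 0.0117; Terreneuvian 538.8 − 521 = 17.8; Pliocene 5.333 − 2.58 = 2.753.
Ranking these from shortest: Holocene < Pleistocene < Pliocene < Oligocene < Miocene < Terreneuvian < Eocene.
Position 3 in that ranking is Pliocene, which lasted 2.753 Myr.

Pliocene, 2.753 million years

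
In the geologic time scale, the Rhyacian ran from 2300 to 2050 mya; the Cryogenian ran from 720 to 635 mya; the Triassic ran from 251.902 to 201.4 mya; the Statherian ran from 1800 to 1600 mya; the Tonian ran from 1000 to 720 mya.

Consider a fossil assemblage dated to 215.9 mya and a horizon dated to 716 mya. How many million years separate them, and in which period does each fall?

500.1 million years apart; the first in the Triassic, the second in the Cryogenian

Elapsed time: 716 − 215.9 = 500.1 Myr.
215.9 Ma lies within 251.902–201.4 Ma: Triassic.
716 Ma lies within 720–635 Ma: Cryogenian.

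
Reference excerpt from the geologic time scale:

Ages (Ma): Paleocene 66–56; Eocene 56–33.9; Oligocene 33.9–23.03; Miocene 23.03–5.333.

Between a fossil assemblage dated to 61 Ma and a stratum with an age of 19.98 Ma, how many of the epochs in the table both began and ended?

61 Ma sits inside the Paleocene (66–56) and 19.98 Ma inside the Miocene (23.03–5.333); neither of those is wholly between the two dates.
The listed epochs lying completely between them are Eocene, Oligocene — 2 in all.

2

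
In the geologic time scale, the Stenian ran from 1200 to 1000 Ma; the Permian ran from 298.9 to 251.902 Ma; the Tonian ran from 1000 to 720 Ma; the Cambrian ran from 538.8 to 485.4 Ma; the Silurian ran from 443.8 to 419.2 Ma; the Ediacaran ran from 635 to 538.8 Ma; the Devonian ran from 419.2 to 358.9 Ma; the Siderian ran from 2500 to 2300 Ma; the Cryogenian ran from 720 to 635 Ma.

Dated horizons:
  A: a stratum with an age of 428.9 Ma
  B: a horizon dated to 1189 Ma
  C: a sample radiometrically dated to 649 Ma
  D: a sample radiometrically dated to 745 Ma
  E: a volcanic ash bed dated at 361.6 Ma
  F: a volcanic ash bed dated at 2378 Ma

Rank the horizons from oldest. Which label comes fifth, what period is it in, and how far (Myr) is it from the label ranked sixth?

Sorted oldest-first by Ma: F (2378), B (1189), D (745), C (649), A (428.9), E (361.6).
The fifth oldest is A at 428.9 Ma, which lies in 443.8–419.2 Ma: the Silurian.
The sixth oldest is E at 361.6 Ma; separation = |428.9 − 361.6| = 67.3 Myr.

A, in the Silurian; 67.3 million years to E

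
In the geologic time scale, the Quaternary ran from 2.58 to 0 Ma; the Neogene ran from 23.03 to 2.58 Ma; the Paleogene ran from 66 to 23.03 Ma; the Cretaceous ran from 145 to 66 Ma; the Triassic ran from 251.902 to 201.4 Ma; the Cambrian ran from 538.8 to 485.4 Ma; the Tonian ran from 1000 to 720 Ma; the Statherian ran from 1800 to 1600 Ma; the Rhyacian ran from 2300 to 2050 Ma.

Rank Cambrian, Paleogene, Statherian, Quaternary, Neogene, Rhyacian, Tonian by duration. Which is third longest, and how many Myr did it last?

Start − end for each: Cambrian 538.8 − 485.4 = 53.4; Paleogene 66 − 23.03 = 42.97; Statherian 1800 − 1600 = 200; Quaternary 2.58 − 0 = 2.58; Neogene 23.03 − 2.58 = 20.45; Rhyacian 2300 − 2050 = 250; Tonian 1000 − 720 = 280.
Ranking these from longest: Tonian > Rhyacian > Statherian > Cambrian > Paleogene > Neogene > Quaternary.
Position 3 in that ranking is Statherian, which lasted 200 Myr.

Statherian, 200 million years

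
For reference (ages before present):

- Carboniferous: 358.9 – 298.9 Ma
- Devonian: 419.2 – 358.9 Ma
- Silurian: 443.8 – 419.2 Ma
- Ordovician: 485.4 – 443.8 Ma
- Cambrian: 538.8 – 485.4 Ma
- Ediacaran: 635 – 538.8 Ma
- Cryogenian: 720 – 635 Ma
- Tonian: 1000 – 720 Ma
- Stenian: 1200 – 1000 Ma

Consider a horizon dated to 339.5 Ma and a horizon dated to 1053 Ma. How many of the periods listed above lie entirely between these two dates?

7

1053 Ma sits inside the Stenian (1200–1000) and 339.5 Ma inside the Carboniferous (358.9–298.9); neither of those is wholly between the two dates.
The listed periods lying completely between them are Tonian, Cryogenian, Ediacaran, Cambrian, Ordovician, Silurian, Devonian — 7 in all.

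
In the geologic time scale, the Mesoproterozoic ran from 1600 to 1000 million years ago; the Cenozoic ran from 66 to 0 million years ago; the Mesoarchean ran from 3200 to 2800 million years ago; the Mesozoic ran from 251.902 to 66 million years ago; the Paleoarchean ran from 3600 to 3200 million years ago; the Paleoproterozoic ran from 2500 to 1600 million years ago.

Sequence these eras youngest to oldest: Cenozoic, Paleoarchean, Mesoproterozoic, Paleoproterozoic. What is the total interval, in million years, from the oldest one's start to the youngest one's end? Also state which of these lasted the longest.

Cenozoic → Mesoproterozoic → Paleoproterozoic → Paleoarchean; total span 3600 Myr; longest is Paleoproterozoic

From the excerpt: Cenozoic 66–0; Paleoarchean 3600–3200; Mesoproterozoic 1600–1000; Paleoproterozoic 2500–1600 (Ma).
Larger Ma is earlier, so the oldest is Paleoarchean and the youngest is Cenozoic; youngest to oldest: Cenozoic, Mesoproterozoic, Paleoproterozoic, Paleoarchean.
Oldest start 3600 minus youngest end 0 gives 3600 Myr overall.
Individual lengths (start − end): Mesoproterozoic 600; Paleoarchean 400; Paleoproterozoic 900; Cenozoic 66. The largest is Paleoproterozoic at 900 Myr.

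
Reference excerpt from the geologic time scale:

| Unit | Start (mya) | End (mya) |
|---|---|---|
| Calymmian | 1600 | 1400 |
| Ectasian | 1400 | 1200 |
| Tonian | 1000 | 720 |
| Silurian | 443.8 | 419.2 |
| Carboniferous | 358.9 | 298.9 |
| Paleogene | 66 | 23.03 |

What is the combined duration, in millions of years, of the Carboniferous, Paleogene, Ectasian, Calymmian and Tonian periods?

782.97 million years

Duration is start − end for each: (358.9 − 298.9) + (66 − 23.03) + (1400 − 1200) + (1600 − 1400) + (1000 − 720).
That is 60 + 42.97 + 200 + 200 + 280, which totals 782.97 million years.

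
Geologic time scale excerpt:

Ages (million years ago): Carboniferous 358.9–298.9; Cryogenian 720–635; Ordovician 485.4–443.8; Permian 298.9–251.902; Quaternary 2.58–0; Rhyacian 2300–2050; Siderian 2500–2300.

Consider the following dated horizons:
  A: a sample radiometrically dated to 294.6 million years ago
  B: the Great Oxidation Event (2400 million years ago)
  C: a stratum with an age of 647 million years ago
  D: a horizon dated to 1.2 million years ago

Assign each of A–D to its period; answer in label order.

A — Permian; B — Siderian; C — Cryogenian; D — Quaternary

A: 294.6 Ma lies in 298.9–251.902 Ma, so Permian.
B: 2400 Ma lies in 2500–2300 Ma, so Siderian.
C: 647 Ma lies in 720–635 Ma, so Cryogenian.
D: 1.2 Ma lies in 2.58–0 Ma, so Quaternary.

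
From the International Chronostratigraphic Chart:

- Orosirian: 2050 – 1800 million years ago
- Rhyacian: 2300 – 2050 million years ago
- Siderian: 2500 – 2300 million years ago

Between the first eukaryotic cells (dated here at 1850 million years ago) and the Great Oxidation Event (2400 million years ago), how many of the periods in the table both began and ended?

1

The older date is 2400 Ma and the younger is 1850 Ma.
Periods with start < 2400 and end > 1850 Ma: Rhyacian (2300–2050).
That is 1 complete period.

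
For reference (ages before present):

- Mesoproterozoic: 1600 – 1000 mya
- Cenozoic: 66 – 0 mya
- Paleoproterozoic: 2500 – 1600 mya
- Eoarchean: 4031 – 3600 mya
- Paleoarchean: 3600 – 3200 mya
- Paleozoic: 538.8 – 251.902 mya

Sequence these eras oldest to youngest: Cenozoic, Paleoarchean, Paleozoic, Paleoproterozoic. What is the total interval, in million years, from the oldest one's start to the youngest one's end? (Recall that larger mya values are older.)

From the excerpt: Cenozoic 66–0; Paleoarchean 3600–3200; Paleozoic 538.8–251.902; Paleoproterozoic 2500–1600 (Ma).
Larger Ma is earlier, so the oldest is Paleoarchean and the youngest is Cenozoic; oldest to youngest: Paleoarchean, Paleoproterozoic, Paleozoic, Cenozoic.
Oldest start 3600 minus youngest end 0 gives 3600 Myr overall.

Paleoarchean, Paleoproterozoic, Paleozoic, Cenozoic; total span 3600 Myr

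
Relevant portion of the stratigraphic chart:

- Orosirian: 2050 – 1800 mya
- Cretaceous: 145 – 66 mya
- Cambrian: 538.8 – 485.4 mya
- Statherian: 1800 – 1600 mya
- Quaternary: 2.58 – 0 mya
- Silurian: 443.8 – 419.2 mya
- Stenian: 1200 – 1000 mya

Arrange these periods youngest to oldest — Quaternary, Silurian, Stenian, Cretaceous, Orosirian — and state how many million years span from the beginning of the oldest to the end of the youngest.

From the excerpt: Quaternary 2.58–0; Silurian 443.8–419.2; Stenian 1200–1000; Cretaceous 145–66; Orosirian 2050–1800 (Ma).
Larger Ma is earlier, so the oldest is Orosirian and the youngest is Quaternary; youngest to oldest: Quaternary, Cretaceous, Silurian, Stenian, Orosirian.
Oldest start 2050 minus youngest end 0 gives 2050 Myr overall.

Quaternary → Cretaceous → Silurian → Stenian → Orosirian; total span 2050 Myr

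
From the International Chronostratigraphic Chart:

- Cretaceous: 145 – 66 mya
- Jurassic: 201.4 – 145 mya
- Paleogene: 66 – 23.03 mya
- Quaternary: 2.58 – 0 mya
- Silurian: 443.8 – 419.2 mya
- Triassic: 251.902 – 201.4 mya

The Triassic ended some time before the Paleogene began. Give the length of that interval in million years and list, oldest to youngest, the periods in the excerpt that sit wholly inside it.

135.4 million years; Jurassic, Cretaceous

The Triassic closes at 201.4 Ma and the Paleogene opens at 66 Ma, so the interval is 201.4 − 66 = 135.4 Myr.
A period fits inside if it starts at or after 201.4 Ma and ends at or before 66 Ma; oldest first that gives Jurassic, Cretaceous.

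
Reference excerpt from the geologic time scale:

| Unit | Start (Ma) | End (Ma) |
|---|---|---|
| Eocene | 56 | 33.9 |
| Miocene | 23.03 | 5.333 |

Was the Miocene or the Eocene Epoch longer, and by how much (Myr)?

Eocene, by 4.403 million years

Miocene: 23.03 − 5.333 = 17.697 Myr.
Eocene: 56 − 33.9 = 22.1 Myr.
Difference: 22.1 − 17.697 = 4.403 Myr, so the Eocene was longer.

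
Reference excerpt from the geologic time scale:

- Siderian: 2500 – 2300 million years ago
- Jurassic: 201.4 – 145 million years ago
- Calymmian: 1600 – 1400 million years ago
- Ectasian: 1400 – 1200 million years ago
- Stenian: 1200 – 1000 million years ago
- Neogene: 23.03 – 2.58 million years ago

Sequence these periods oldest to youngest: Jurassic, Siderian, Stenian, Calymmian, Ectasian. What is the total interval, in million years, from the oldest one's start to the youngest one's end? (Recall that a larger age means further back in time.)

Siderian, Calymmian, Ectasian, Stenian, Jurassic; total span 2355 Myr

Start ages (Ma): Siderian 2500, Calymmian 1600, Ectasian 1400, Stenian 1200, Jurassic 201.4.
Ordered oldest to youngest: Siderian, Calymmian, Ectasian, Stenian, Jurassic.
Span = 2500 − 145 = 2355 Myr.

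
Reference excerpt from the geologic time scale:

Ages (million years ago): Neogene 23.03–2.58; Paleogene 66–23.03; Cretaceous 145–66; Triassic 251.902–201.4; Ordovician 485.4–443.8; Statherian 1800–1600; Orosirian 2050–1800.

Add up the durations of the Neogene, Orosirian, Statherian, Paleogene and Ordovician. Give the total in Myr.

555.02 million years

Each duration: Neogene = 20.45; Orosirian = 250; Statherian = 200; Paleogene = 42.97; Ordovician = 41.6.
Sum: 20.45 + 250 + 200 + 42.97 + 41.6 = 555.02 Myr.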